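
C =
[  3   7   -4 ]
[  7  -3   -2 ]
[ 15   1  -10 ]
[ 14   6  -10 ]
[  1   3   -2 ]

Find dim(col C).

Row reduce to echelon form.
R2 ← R2 − (7/3)·R1: [0, -58/3, 22/3]
R3 ← R3 − (5)·R1: [0, -34, 10]
R4 ← R4 − (14/3)·R1: [0, -80/3, 26/3]
R5 ← R5 − (1/3)·R1: [0, 2/3, -2/3]
R3 ← R3 − (51/29)·R2: [0, 0, -84/29]
R4 ← R4 − (40/29)·R2: [0, 0, -42/29]
R5 ← R5 + (1/29)·R2: [0, 0, -12/29]
R4 ← R4 − (1/2)·R3: [0, 0, 0]
R5 ← R5 − (1/7)·R3: [0, 0, 0]
Echelon form has 3 nonzero rows, so rank(C) = 3.
The column space has dimension equal to the rank: 3.

3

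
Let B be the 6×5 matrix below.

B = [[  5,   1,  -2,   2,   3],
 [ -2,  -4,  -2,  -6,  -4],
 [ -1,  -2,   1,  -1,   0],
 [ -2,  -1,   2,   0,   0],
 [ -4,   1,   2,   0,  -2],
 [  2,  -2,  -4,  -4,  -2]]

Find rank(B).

Row reduce to echelon form.
R2 ← R2 + (2/5)·R1: [0, -18/5, -14/5, -26/5, -14/5]
R3 ← R3 + (1/5)·R1: [0, -9/5, 3/5, -3/5, 3/5]
R4 ← R4 + (2/5)·R1: [0, -3/5, 6/5, 4/5, 6/5]
R5 ← R5 + (4/5)·R1: [0, 9/5, 2/5, 8/5, 2/5]
R6 ← R6 − (2/5)·R1: [0, -12/5, -16/5, -24/5, -16/5]
R3 ← R3 − (1/2)·R2: [0, 0, 2, 2, 2]
R4 ← R4 − (1/6)·R2: [0, 0, 5/3, 5/3, 5/3]
R5 ← R5 + (1/2)·R2: [0, 0, -1, -1, -1]
R6 ← R6 − (2/3)·R2: [0, 0, -4/3, -4/3, -4/3]
R4 ← R4 − (5/6)·R3: [0, 0, 0, 0, 0]
R5 ← R5 + (1/2)·R3: [0, 0, 0, 0, 0]
R6 ← R6 + (2/3)·R3: [0, 0, 0, 0, 0]
Echelon form has 3 nonzero rows, so rank(B) = 3.

3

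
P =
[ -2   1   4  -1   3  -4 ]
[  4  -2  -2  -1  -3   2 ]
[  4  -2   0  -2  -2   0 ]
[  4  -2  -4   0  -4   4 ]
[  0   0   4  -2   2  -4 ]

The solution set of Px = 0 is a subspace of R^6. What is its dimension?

Row reduce to echelon form.
R2 ← R2 + (2)·R1: [0, 0, 6, -3, 3, -6]
R3 ← R3 + (2)·R1: [0, 0, 8, -4, 4, -8]
R4 ← R4 + (2)·R1: [0, 0, 4, -2, 2, -4]
R3 ← R3 − (4/3)·R2: [0, 0, 0, 0, 0, 0]
R4 ← R4 − (2/3)·R2: [0, 0, 0, 0, 0, 0]
R5 ← R5 − (2/3)·R2: [0, 0, 0, 0, 0, 0]
2 nonzero rows, so rank(P) = 2.
P has 6 columns; by rank–nullity, nullity = 6 − 2 = 4.

4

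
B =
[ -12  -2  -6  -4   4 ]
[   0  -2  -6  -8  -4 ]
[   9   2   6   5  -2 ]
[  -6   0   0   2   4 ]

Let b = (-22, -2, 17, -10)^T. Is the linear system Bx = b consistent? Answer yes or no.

Row reduce the augmented matrix [B | b].
R3 ← R3 + (3/4)·R1: [0, 1/2, 3/2, 2, 1, 1/2]
R4 ← R4 − (1/2)·R1: [0, 1, 3, 4, 2, 1]
R3 ← R3 + (1/4)·R2: [0, 0, 0, 0, 0, 0]
R4 ← R4 + (1/2)·R2: [0, 0, 0, 0, 0, 0]
The echelon form has 2 nonzero rows, and every pivot lies in the first 5 columns, so rank(B) = rank([B|b]) = 2.
The system is consistent.

yes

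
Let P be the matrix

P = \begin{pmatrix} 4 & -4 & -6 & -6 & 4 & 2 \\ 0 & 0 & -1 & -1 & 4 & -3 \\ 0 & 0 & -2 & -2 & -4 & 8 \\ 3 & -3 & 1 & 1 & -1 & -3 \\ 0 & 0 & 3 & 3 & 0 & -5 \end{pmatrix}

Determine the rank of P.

3

Row reduce to echelon form.
R4 ← R4 − (3/4)·R1: [0, 0, 11/2, 11/2, -4, -9/2]
R3 ← R3 − (2)·R2: [0, 0, 0, 0, -12, 14]
R4 ← R4 + (11/2)·R2: [0, 0, 0, 0, 18, -21]
R5 ← R5 + (3)·R2: [0, 0, 0, 0, 12, -14]
R4 ← R4 + (3/2)·R3: [0, 0, 0, 0, 0, 0]
R5 ← R5 + R3: [0, 0, 0, 0, 0, 0]
Echelon form has 3 nonzero rows, so rank(P) = 3.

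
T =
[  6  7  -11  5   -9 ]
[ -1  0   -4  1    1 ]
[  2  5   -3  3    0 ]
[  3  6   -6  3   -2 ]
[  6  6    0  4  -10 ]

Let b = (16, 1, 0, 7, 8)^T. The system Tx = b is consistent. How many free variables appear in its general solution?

Row reduce the augmented matrix [T | b].
R2 ← R2 + (1/6)·R1: [0, 7/6, -35/6, 11/6, -1/2, 11/3]
R3 ← R3 − (1/3)·R1: [0, 8/3, 2/3, 4/3, 3, -16/3]
R4 ← R4 − (1/2)·R1: [0, 5/2, -1/2, 1/2, 5/2, -1]
R5 ← R5 − R1: [0, -1, 11, -1, -1, -8]
R3 ← R3 − (16/7)·R2: [0, 0, 14, -20/7, 29/7, -96/7]
R4 ← R4 − (15/7)·R2: [0, 0, 12, -24/7, 25/7, -62/7]
R5 ← R5 + (6/7)·R2: [0, 0, 6, 4/7, -10/7, -34/7]
R4 ← R4 − (6/7)·R3: [0, 0, 0, -48/49, 1/49, 142/49]
R5 ← R5 − (3/7)·R3: [0, 0, 0, 88/49, -157/49, 50/49]
R5 ← R5 + (11/6)·R4: [0, 0, 0, 0, -19/6, 19/3]
The echelon form has 5 nonzero rows, and every pivot lies in the first 5 columns, so rank(T) = rank([T|b]) = 5.
The system is consistent.
Free variables = (unknowns) − (rank) = 5 − 5 = 0.

0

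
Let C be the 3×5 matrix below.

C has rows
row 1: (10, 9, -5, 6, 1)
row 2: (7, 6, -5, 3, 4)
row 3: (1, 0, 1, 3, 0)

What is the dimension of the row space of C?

3

Row reduce to echelon form.
R2 ← R2 − (7/10)·R1: [0, -3/10, -3/2, -6/5, 33/10]
R3 ← R3 − (1/10)·R1: [0, -9/10, 3/2, 12/5, -1/10]
R3 ← R3 − (3)·R2: [0, 0, 6, 6, -10]
Echelon form has 3 nonzero rows, so rank(C) = 3.
The row space has dimension equal to the rank: 3.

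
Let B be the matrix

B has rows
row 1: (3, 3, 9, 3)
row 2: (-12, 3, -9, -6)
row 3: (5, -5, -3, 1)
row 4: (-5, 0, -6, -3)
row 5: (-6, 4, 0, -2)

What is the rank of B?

Row reduce to echelon form.
R2 ← R2 + (4)·R1: [0, 15, 27, 6]
R3 ← R3 − (5/3)·R1: [0, -10, -18, -4]
R4 ← R4 + (5/3)·R1: [0, 5, 9, 2]
R5 ← R5 + (2)·R1: [0, 10, 18, 4]
R3 ← R3 + (2/3)·R2: [0, 0, 0, 0]
R4 ← R4 − (1/3)·R2: [0, 0, 0, 0]
R5 ← R5 − (2/3)·R2: [0, 0, 0, 0]
Echelon form has 2 nonzero rows, so rank(B) = 2.

2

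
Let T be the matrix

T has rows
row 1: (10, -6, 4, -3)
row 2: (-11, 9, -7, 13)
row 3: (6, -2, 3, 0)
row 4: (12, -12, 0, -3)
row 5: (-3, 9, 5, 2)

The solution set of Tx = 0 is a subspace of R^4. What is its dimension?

1

Row reduce to echelon form.
R2 ← R2 + (11/10)·R1: [0, 12/5, -13/5, 97/10]
R3 ← R3 − (3/5)·R1: [0, 8/5, 3/5, 9/5]
R4 ← R4 − (6/5)·R1: [0, -24/5, -24/5, 3/5]
R5 ← R5 + (3/10)·R1: [0, 36/5, 31/5, 11/10]
R3 ← R3 − (2/3)·R2: [0, 0, 7/3, -14/3]
R4 ← R4 + (2)·R2: [0, 0, -10, 20]
R5 ← R5 − (3)·R2: [0, 0, 14, -28]
R4 ← R4 + (30/7)·R3: [0, 0, 0, 0]
R5 ← R5 − (6)·R3: [0, 0, 0, 0]
3 nonzero rows, so rank(T) = 3.
T has 4 columns; by rank–nullity, nullity = 4 − 3 = 1.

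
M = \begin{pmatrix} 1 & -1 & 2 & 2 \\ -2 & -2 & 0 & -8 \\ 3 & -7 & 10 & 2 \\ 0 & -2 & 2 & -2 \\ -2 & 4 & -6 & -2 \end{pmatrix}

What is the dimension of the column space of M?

2

Row reduce to echelon form.
R2 ← R2 + (2)·R1: [0, -4, 4, -4]
R3 ← R3 − (3)·R1: [0, -4, 4, -4]
R5 ← R5 + (2)·R1: [0, 2, -2, 2]
R3 ← R3 − R2: [0, 0, 0, 0]
R4 ← R4 − (1/2)·R2: [0, 0, 0, 0]
R5 ← R5 + (1/2)·R2: [0, 0, 0, 0]
Echelon form has 2 nonzero rows, so rank(M) = 2.
The column space has dimension equal to the rank: 2.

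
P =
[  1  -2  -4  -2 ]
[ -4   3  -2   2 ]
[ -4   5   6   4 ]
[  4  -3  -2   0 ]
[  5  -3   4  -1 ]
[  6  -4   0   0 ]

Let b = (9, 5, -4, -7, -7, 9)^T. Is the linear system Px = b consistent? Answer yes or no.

Row reduce the augmented matrix [P | b].
R2 ← R2 + (4)·R1: [0, -5, -18, -6, 41]
R3 ← R3 + (4)·R1: [0, -3, -10, -4, 32]
R4 ← R4 − (4)·R1: [0, 5, 14, 8, -43]
R5 ← R5 − (5)·R1: [0, 7, 24, 9, -52]
R6 ← R6 − (6)·R1: [0, 8, 24, 12, -45]
R3 ← R3 − (3/5)·R2: [0, 0, 4/5, -2/5, 37/5]
R4 ← R4 + R2: [0, 0, -4, 2, -2]
R5 ← R5 + (7/5)·R2: [0, 0, -6/5, 3/5, 27/5]
R6 ← R6 + (8/5)·R2: [0, 0, -24/5, 12/5, 103/5]
R4 ← R4 + (5)·R3: [0, 0, 0, 0, 35]
R5 ← R5 + (3/2)·R3: [0, 0, 0, 0, 33/2]
R6 ← R6 + (6)·R3: [0, 0, 0, 0, 65]
R5 ← R5 − (33/70)·R4: [0, 0, 0, 0, 0]
R6 ← R6 − (13/7)·R4: [0, 0, 0, 0, 0]
The echelon form has 4 nonzero rows; the last pivot sits in the augmented column, so rank(P) = 3 but rank([P|b]) = 4.
Since the ranks differ, the system is inconsistent.

no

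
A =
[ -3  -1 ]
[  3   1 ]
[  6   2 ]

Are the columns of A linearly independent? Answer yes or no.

Row reduce A to echelon form.
R2 ← R2 + R1: [0, 0]
R3 ← R3 + (2)·R1: [0, 0]
1 pivot among 2 columns.
Only 1 < 2 pivot columns, so the columns are linearly dependent.

no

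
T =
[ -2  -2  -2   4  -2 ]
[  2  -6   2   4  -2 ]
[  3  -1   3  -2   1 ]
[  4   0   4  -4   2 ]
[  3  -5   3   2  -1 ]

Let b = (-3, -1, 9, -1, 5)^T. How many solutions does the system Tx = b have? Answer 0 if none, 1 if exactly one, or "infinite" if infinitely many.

0

Row reduce the augmented matrix [T | b].
R2 ← R2 + R1: [0, -8, 0, 8, -4, -4]
R3 ← R3 + (3/2)·R1: [0, -4, 0, 4, -2, 9/2]
R4 ← R4 + (2)·R1: [0, -4, 0, 4, -2, -7]
R5 ← R5 + (3/2)·R1: [0, -8, 0, 8, -4, 1/2]
R3 ← R3 − (1/2)·R2: [0, 0, 0, 0, 0, 13/2]
R4 ← R4 − (1/2)·R2: [0, 0, 0, 0, 0, -5]
R5 ← R5 − R2: [0, 0, 0, 0, 0, 9/2]
R4 ← R4 + (10/13)·R3: [0, 0, 0, 0, 0, 0]
R5 ← R5 − (9/13)·R3: [0, 0, 0, 0, 0, 0]
The echelon form has 3 nonzero rows; the last pivot sits in the augmented column, so rank(T) = 2 but rank([T|b]) = 3.
Since the ranks differ, the system is inconsistent.
It has no solutions.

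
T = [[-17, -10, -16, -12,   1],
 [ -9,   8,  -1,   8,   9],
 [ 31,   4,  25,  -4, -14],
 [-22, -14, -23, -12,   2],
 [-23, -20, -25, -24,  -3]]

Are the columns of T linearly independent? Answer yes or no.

no

Row reduce T to echelon form.
R2 ← R2 − (9/17)·R1: [0, 226/17, 127/17, 244/17, 144/17]
R3 ← R3 + (31/17)·R1: [0, -242/17, -71/17, -440/17, -207/17]
R4 ← R4 − (22/17)·R1: [0, -18/17, -39/17, 60/17, 12/17]
R5 ← R5 − (23/17)·R1: [0, -110/17, -57/17, -132/17, -74/17]
R3 ← R3 + (121/113)·R2: [0, 0, 432/113, -1188/113, -351/113]
R4 ← R4 + (9/113)·R2: [0, 0, -192/113, 528/113, 156/113]
R5 ← R5 + (55/113)·R2: [0, 0, 32/113, -88/113, -26/113]
R4 ← R4 + (4/9)·R3: [0, 0, 0, 0, 0]
R5 ← R5 − (2/27)·R3: [0, 0, 0, 0, 0]
3 pivots among 5 columns.
Only 3 < 5 pivot columns, so the columns are linearly dependent.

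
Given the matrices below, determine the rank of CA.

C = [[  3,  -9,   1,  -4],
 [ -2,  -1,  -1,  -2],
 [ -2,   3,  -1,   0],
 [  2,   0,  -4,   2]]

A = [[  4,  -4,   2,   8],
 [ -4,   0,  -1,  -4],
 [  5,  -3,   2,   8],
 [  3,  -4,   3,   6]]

3

First compute CA:
[[ 41,   1,   5,  44],
 [-15,  19, -11, -32],
 [-25,  11,  -9, -36],
 [ -6,  -4,   2,  -4]]
Now row reduce the product.
R2 ← R2 + (15/41)·R1: [0, 794/41, -376/41, -652/41]
R3 ← R3 + (25/41)·R1: [0, 476/41, -244/41, -376/41]
R4 ← R4 + (6/41)·R1: [0, -158/41, 112/41, 100/41]
R3 ← R3 − (238/397)·R2: [0, 0, -180/397, 144/397]
R4 ← R4 + (79/397)·R2: [0, 0, 360/397, -288/397]
R4 ← R4 + (2)·R3: [0, 0, 0, 0]
3 nonzero rows, so rank(CA) = 3.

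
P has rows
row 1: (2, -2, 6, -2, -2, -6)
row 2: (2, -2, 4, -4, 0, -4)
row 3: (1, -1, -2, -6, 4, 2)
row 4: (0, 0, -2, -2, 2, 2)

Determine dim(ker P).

4

Row reduce to echelon form.
R2 ← R2 − R1: [0, 0, -2, -2, 2, 2]
R3 ← R3 − (1/2)·R1: [0, 0, -5, -5, 5, 5]
R3 ← R3 − (5/2)·R2: [0, 0, 0, 0, 0, 0]
R4 ← R4 − R2: [0, 0, 0, 0, 0, 0]
2 nonzero rows, so rank(P) = 2.
P has 6 columns; by rank–nullity, nullity = 6 − 2 = 4.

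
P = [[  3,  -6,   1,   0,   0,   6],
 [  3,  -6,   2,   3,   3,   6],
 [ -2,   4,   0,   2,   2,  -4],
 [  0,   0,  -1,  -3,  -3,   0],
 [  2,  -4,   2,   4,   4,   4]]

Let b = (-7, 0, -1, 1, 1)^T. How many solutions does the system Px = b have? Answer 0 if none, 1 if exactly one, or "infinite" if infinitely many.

0

Row reduce the augmented matrix [P | b].
R2 ← R2 − R1: [0, 0, 1, 3, 3, 0, 7]
R3 ← R3 + (2/3)·R1: [0, 0, 2/3, 2, 2, 0, -17/3]
R5 ← R5 − (2/3)·R1: [0, 0, 4/3, 4, 4, 0, 17/3]
R3 ← R3 − (2/3)·R2: [0, 0, 0, 0, 0, 0, -31/3]
R4 ← R4 + R2: [0, 0, 0, 0, 0, 0, 8]
R5 ← R5 − (4/3)·R2: [0, 0, 0, 0, 0, 0, -11/3]
R4 ← R4 + (24/31)·R3: [0, 0, 0, 0, 0, 0, 0]
R5 ← R5 − (11/31)·R3: [0, 0, 0, 0, 0, 0, 0]
The echelon form has 3 nonzero rows; the last pivot sits in the augmented column, so rank(P) = 2 but rank([P|b]) = 3.
Since the ranks differ, the system is inconsistent.
It has no solutions.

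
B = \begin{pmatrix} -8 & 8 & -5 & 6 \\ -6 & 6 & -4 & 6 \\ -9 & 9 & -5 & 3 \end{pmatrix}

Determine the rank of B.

Row reduce to echelon form.
R2 ← R2 − (3/4)·R1: [0, 0, -1/4, 3/2]
R3 ← R3 − (9/8)·R1: [0, 0, 5/8, -15/4]
R3 ← R3 + (5/2)·R2: [0, 0, 0, 0]
Echelon form has 2 nonzero rows, so rank(B) = 2.

2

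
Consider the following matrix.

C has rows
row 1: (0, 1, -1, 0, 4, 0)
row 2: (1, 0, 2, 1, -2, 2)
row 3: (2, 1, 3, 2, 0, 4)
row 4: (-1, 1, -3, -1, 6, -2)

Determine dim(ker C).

4

Row reduce to echelon form.
Swap R1 ↔ R2
R3 ← R3 − (2)·R1: [0, 1, -1, 0, 4, 0]
R4 ← R4 + R1: [0, 1, -1, 0, 4, 0]
R3 ← R3 − R2: [0, 0, 0, 0, 0, 0]
R4 ← R4 − R2: [0, 0, 0, 0, 0, 0]
2 nonzero rows, so rank(C) = 2.
C has 6 columns; by rank–nullity, nullity = 6 − 2 = 4.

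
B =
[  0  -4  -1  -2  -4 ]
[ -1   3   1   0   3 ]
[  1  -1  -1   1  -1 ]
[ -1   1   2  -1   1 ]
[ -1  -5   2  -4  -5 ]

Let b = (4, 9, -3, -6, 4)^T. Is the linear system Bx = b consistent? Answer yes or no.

Row reduce the augmented matrix [B | b].
Swap R1 ↔ R2
R3 ← R3 + R1: [0, 2, 0, 1, 2, 6]
R4 ← R4 − R1: [0, -2, 1, -1, -2, -15]
R5 ← R5 − R1: [0, -8, 1, -4, -8, -5]
R3 ← R3 + (1/2)·R2: [0, 0, -1/2, 0, 0, 8]
R4 ← R4 − (1/2)·R2: [0, 0, 3/2, 0, 0, -17]
R5 ← R5 − (2)·R2: [0, 0, 3, 0, 0, -13]
R4 ← R4 + (3)·R3: [0, 0, 0, 0, 0, 7]
R5 ← R5 + (6)·R3: [0, 0, 0, 0, 0, 35]
R5 ← R5 − (5)·R4: [0, 0, 0, 0, 0, 0]
The echelon form has 4 nonzero rows; the last pivot sits in the augmented column, so rank(B) = 3 but rank([B|b]) = 4.
Since the ranks differ, the system is inconsistent.

no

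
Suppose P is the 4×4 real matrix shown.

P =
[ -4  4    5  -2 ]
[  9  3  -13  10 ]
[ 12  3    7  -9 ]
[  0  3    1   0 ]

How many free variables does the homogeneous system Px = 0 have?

Row reduce to echelon form.
R2 ← R2 + (9/4)·R1: [0, 12, -7/4, 11/2]
R3 ← R3 + (3)·R1: [0, 15, 22, -15]
R3 ← R3 − (5/4)·R2: [0, 0, 387/16, -175/8]
R4 ← R4 − (1/4)·R2: [0, 0, 23/16, -11/8]
R4 ← R4 − (23/387)·R3: [0, 0, 0, -29/387]
4 nonzero rows, so rank(P) = 4.
P has 4 columns; by rank–nullity, nullity = 4 − 4 = 0.

0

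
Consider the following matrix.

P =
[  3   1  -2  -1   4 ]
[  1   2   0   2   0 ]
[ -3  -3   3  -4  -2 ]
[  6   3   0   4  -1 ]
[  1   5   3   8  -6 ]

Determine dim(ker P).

Row reduce to echelon form.
R2 ← R2 − (1/3)·R1: [0, 5/3, 2/3, 7/3, -4/3]
R3 ← R3 + R1: [0, -2, 1, -5, 2]
R4 ← R4 − (2)·R1: [0, 1, 4, 6, -9]
R5 ← R5 − (1/3)·R1: [0, 14/3, 11/3, 25/3, -22/3]
R3 ← R3 + (6/5)·R2: [0, 0, 9/5, -11/5, 2/5]
R4 ← R4 − (3/5)·R2: [0, 0, 18/5, 23/5, -41/5]
R5 ← R5 − (14/5)·R2: [0, 0, 9/5, 9/5, -18/5]
R4 ← R4 − (2)·R3: [0, 0, 0, 9, -9]
R5 ← R5 − R3: [0, 0, 0, 4, -4]
R5 ← R5 − (4/9)·R4: [0, 0, 0, 0, 0]
4 nonzero rows, so rank(P) = 4.
P has 5 columns; by rank–nullity, nullity = 5 − 4 = 1.

1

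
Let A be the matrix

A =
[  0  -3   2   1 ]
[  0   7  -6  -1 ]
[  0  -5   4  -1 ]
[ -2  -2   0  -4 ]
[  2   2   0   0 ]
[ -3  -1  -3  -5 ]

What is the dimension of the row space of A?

Row reduce to echelon form.
Swap R1 ↔ R4
R5 ← R5 + R1: [0, 0, 0, -4]
R6 ← R6 − (3/2)·R1: [0, 2, -3, 1]
R3 ← R3 + (5/7)·R2: [0, 0, -2/7, -12/7]
R4 ← R4 + (3/7)·R2: [0, 0, -4/7, 4/7]
R6 ← R6 − (2/7)·R2: [0, 0, -9/7, 9/7]
R4 ← R4 − (2)·R3: [0, 0, 0, 4]
R6 ← R6 − (9/2)·R3: [0, 0, 0, 9]
R5 ← R5 + R4: [0, 0, 0, 0]
R6 ← R6 − (9/4)·R4: [0, 0, 0, 0]
Echelon form has 4 nonzero rows, so rank(A) = 4.
The row space has dimension equal to the rank: 4.

4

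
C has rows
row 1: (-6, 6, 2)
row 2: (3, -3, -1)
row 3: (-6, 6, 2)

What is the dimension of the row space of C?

1

Row reduce to echelon form.
R2 ← R2 + (1/2)·R1: [0, 0, 0]
R3 ← R3 − R1: [0, 0, 0]
Echelon form has 1 nonzero row, so rank(C) = 1.
The row space has dimension equal to the rank: 1.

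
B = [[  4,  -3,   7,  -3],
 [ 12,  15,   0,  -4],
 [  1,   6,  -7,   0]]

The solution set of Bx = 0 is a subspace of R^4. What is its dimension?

Row reduce to echelon form.
R2 ← R2 − (3)·R1: [0, 24, -21, 5]
R3 ← R3 − (1/4)·R1: [0, 27/4, -35/4, 3/4]
R3 ← R3 − (9/32)·R2: [0, 0, -91/32, -21/32]
3 nonzero rows, so rank(B) = 3.
B has 4 columns; by rank–nullity, nullity = 4 − 3 = 1.

1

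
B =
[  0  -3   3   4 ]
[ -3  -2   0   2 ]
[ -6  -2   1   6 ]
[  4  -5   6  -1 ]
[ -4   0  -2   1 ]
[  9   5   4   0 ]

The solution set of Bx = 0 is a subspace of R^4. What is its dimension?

0

Row reduce to echelon form.
Swap R1 ↔ R2
R3 ← R3 − (2)·R1: [0, 2, 1, 2]
R4 ← R4 + (4/3)·R1: [0, -23/3, 6, 5/3]
R5 ← R5 − (4/3)·R1: [0, 8/3, -2, -5/3]
R6 ← R6 + (3)·R1: [0, -1, 4, 6]
R3 ← R3 + (2/3)·R2: [0, 0, 3, 14/3]
R4 ← R4 − (23/9)·R2: [0, 0, -5/3, -77/9]
R5 ← R5 + (8/9)·R2: [0, 0, 2/3, 17/9]
R6 ← R6 − (1/3)·R2: [0, 0, 3, 14/3]
R4 ← R4 + (5/9)·R3: [0, 0, 0, -161/27]
R5 ← R5 − (2/9)·R3: [0, 0, 0, 23/27]
R6 ← R6 − R3: [0, 0, 0, 0]
R5 ← R5 + (1/7)·R4: [0, 0, 0, 0]
4 nonzero rows, so rank(B) = 4.
B has 4 columns; by rank–nullity, nullity = 4 − 4 = 0.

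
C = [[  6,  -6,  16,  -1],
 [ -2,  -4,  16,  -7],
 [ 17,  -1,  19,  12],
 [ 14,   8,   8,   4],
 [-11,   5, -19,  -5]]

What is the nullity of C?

0

Row reduce to echelon form.
R2 ← R2 + (1/3)·R1: [0, -6, 64/3, -22/3]
R3 ← R3 − (17/6)·R1: [0, 16, -79/3, 89/6]
R4 ← R4 − (7/3)·R1: [0, 22, -88/3, 19/3]
R5 ← R5 + (11/6)·R1: [0, -6, 31/3, -41/6]
R3 ← R3 + (8/3)·R2: [0, 0, 275/9, -85/18]
R4 ← R4 + (11/3)·R2: [0, 0, 440/9, -185/9]
R5 ← R5 − R2: [0, 0, -11, 1/2]
R4 ← R4 − (8/5)·R3: [0, 0, 0, -13]
R5 ← R5 + (9/25)·R3: [0, 0, 0, -6/5]
R5 ← R5 − (6/65)·R4: [0, 0, 0, 0]
4 nonzero rows, so rank(C) = 4.
C has 4 columns; by rank–nullity, nullity = 4 − 4 = 0.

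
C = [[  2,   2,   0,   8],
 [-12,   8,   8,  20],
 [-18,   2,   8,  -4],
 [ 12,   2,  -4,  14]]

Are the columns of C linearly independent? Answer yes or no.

no

Row reduce C to echelon form.
R2 ← R2 + (6)·R1: [0, 20, 8, 68]
R3 ← R3 + (9)·R1: [0, 20, 8, 68]
R4 ← R4 − (6)·R1: [0, -10, -4, -34]
R3 ← R3 − R2: [0, 0, 0, 0]
R4 ← R4 + (1/2)·R2: [0, 0, 0, 0]
2 pivots among 4 columns.
Only 2 < 4 pivot columns, so the columns are linearly dependent.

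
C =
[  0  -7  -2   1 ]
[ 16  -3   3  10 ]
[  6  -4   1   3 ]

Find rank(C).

3

Row reduce to echelon form.
Swap R1 ↔ R2
R3 ← R3 − (3/8)·R1: [0, -23/8, -1/8, -3/4]
R3 ← R3 − (23/56)·R2: [0, 0, 39/56, -65/56]
Echelon form has 3 nonzero rows, so rank(C) = 3.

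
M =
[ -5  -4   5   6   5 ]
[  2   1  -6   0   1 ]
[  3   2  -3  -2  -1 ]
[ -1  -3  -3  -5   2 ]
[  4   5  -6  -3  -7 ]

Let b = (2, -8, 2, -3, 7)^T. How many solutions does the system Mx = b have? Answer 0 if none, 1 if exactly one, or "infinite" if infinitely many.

0

Row reduce the augmented matrix [M | b].
R2 ← R2 + (2/5)·R1: [0, -3/5, -4, 12/5, 3, -36/5]
R3 ← R3 + (3/5)·R1: [0, -2/5, 0, 8/5, 2, 16/5]
R4 ← R4 − (1/5)·R1: [0, -11/5, -4, -31/5, 1, -17/5]
R5 ← R5 + (4/5)·R1: [0, 9/5, -2, 9/5, -3, 43/5]
R3 ← R3 − (2/3)·R2: [0, 0, 8/3, 0, 0, 8]
R4 ← R4 − (11/3)·R2: [0, 0, 32/3, -15, -10, 23]
R5 ← R5 + (3)·R2: [0, 0, -14, 9, 6, -13]
R4 ← R4 − (4)·R3: [0, 0, 0, -15, -10, -9]
R5 ← R5 + (21/4)·R3: [0, 0, 0, 9, 6, 29]
R5 ← R5 + (3/5)·R4: [0, 0, 0, 0, 0, 118/5]
The echelon form has 5 nonzero rows; the last pivot sits in the augmented column, so rank(M) = 4 but rank([M|b]) = 5.
Since the ranks differ, the system is inconsistent.
It has no solutions.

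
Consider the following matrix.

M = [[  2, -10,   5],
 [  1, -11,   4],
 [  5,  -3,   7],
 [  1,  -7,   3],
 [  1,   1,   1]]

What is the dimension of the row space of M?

Row reduce to echelon form.
R2 ← R2 − (1/2)·R1: [0, -6, 3/2]
R3 ← R3 − (5/2)·R1: [0, 22, -11/2]
R4 ← R4 − (1/2)·R1: [0, -2, 1/2]
R5 ← R5 − (1/2)·R1: [0, 6, -3/2]
R3 ← R3 + (11/3)·R2: [0, 0, 0]
R4 ← R4 − (1/3)·R2: [0, 0, 0]
R5 ← R5 + R2: [0, 0, 0]
Echelon form has 2 nonzero rows, so rank(M) = 2.
The row space has dimension equal to the rank: 2.

2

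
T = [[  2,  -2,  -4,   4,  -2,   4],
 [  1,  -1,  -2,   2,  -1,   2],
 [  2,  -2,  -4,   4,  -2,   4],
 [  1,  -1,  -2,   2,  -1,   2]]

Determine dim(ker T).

5

Row reduce to echelon form.
R2 ← R2 − (1/2)·R1: [0, 0, 0, 0, 0, 0]
R3 ← R3 − R1: [0, 0, 0, 0, 0, 0]
R4 ← R4 − (1/2)·R1: [0, 0, 0, 0, 0, 0]
1 nonzero row, so rank(T) = 1.
T has 6 columns; by rank–nullity, nullity = 6 − 1 = 5.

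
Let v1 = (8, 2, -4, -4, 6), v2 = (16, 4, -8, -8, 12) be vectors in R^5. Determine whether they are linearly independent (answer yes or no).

Form the matrix with these vectors as rows and row reduce.
R2 ← R2 − (2)·R1: [0, 0, 0, 0, 0]
1 nonzero row, so the 2 vectors span a space of dimension 1.
Since 1 < 2, the vectors are linearly dependent.

no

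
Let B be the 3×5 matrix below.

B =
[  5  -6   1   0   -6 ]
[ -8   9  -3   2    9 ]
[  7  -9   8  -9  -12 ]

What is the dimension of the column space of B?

3

Row reduce to echelon form.
R2 ← R2 + (8/5)·R1: [0, -3/5, -7/5, 2, -3/5]
R3 ← R3 − (7/5)·R1: [0, -3/5, 33/5, -9, -18/5]
R3 ← R3 − R2: [0, 0, 8, -11, -3]
Echelon form has 3 nonzero rows, so rank(B) = 3.
The column space has dimension equal to the rank: 3.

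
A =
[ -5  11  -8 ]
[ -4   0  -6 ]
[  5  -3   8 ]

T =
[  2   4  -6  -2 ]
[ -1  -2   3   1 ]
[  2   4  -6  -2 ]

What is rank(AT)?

1

First compute AT:
[[-37, -74, 111,  37],
 [-20, -40,  60,  20],
 [ 29,  58, -87, -29]]
Now row reduce the product.
R2 ← R2 − (20/37)·R1: [0, 0, 0, 0]
R3 ← R3 + (29/37)·R1: [0, 0, 0, 0]
1 nonzero row, so rank(AT) = 1.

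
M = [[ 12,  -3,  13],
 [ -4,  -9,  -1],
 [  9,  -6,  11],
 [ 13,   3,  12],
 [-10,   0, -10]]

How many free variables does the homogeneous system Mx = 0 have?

1

Row reduce to echelon form.
R2 ← R2 + (1/3)·R1: [0, -10, 10/3]
R3 ← R3 − (3/4)·R1: [0, -15/4, 5/4]
R4 ← R4 − (13/12)·R1: [0, 25/4, -25/12]
R5 ← R5 + (5/6)·R1: [0, -5/2, 5/6]
R3 ← R3 − (3/8)·R2: [0, 0, 0]
R4 ← R4 + (5/8)·R2: [0, 0, 0]
R5 ← R5 − (1/4)·R2: [0, 0, 0]
2 nonzero rows, so rank(M) = 2.
M has 3 columns; by rank–nullity, nullity = 3 − 2 = 1.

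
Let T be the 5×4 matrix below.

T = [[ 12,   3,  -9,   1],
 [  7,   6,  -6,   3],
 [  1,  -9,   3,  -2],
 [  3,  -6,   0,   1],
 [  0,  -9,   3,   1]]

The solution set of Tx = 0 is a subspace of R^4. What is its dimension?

Row reduce to echelon form.
R2 ← R2 − (7/12)·R1: [0, 17/4, -3/4, 29/12]
R3 ← R3 − (1/12)·R1: [0, -37/4, 15/4, -25/12]
R4 ← R4 − (1/4)·R1: [0, -27/4, 9/4, 3/4]
R3 ← R3 + (37/17)·R2: [0, 0, 36/17, 54/17]
R4 ← R4 + (27/17)·R2: [0, 0, 18/17, 78/17]
R5 ← R5 + (36/17)·R2: [0, 0, 24/17, 104/17]
R4 ← R4 − (1/2)·R3: [0, 0, 0, 3]
R5 ← R5 − (2/3)·R3: [0, 0, 0, 4]
R5 ← R5 − (4/3)·R4: [0, 0, 0, 0]
4 nonzero rows, so rank(T) = 4.
T has 4 columns; by rank–nullity, nullity = 4 − 4 = 0.

0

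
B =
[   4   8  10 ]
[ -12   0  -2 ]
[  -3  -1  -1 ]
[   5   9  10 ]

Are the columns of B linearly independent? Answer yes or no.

yes

Row reduce B to echelon form.
R2 ← R2 + (3)·R1: [0, 24, 28]
R3 ← R3 + (3/4)·R1: [0, 5, 13/2]
R4 ← R4 − (5/4)·R1: [0, -1, -5/2]
R3 ← R3 − (5/24)·R2: [0, 0, 2/3]
R4 ← R4 + (1/24)·R2: [0, 0, -4/3]
R4 ← R4 + (2)·R3: [0, 0, 0]
3 pivots among 3 columns.
Every column is a pivot column, so the columns are linearly independent.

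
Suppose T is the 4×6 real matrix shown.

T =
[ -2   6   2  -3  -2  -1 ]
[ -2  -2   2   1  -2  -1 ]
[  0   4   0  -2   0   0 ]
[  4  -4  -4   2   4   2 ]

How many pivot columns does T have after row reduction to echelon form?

2

Row reduce to echelon form.
R2 ← R2 − R1: [0, -8, 0, 4, 0, 0]
R4 ← R4 + (2)·R1: [0, 8, 0, -4, 0, 0]
R3 ← R3 + (1/2)·R2: [0, 0, 0, 0, 0, 0]
R4 ← R4 + R2: [0, 0, 0, 0, 0, 0]
Echelon form has 2 nonzero rows, so rank(T) = 2.
Each nonzero row contributes one pivot column: 2 pivot columns.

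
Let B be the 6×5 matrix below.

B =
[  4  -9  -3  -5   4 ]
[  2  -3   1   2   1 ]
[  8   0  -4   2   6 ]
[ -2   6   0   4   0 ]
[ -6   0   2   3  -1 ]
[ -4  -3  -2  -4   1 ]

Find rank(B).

4

Row reduce to echelon form.
R2 ← R2 − (1/2)·R1: [0, 3/2, 5/2, 9/2, -1]
R3 ← R3 − (2)·R1: [0, 18, 2, 12, -2]
R4 ← R4 + (1/2)·R1: [0, 3/2, -3/2, 3/2, 2]
R5 ← R5 + (3/2)·R1: [0, -27/2, -5/2, -9/2, 5]
R6 ← R6 + R1: [0, -12, -5, -9, 5]
R3 ← R3 − (12)·R2: [0, 0, -28, -42, 10]
R4 ← R4 − R2: [0, 0, -4, -3, 3]
R5 ← R5 + (9)·R2: [0, 0, 20, 36, -4]
R6 ← R6 + (8)·R2: [0, 0, 15, 27, -3]
R4 ← R4 − (1/7)·R3: [0, 0, 0, 3, 11/7]
R5 ← R5 + (5/7)·R3: [0, 0, 0, 6, 22/7]
R6 ← R6 + (15/28)·R3: [0, 0, 0, 9/2, 33/14]
R5 ← R5 − (2)·R4: [0, 0, 0, 0, 0]
R6 ← R6 − (3/2)·R4: [0, 0, 0, 0, 0]
Echelon form has 4 nonzero rows, so rank(B) = 4.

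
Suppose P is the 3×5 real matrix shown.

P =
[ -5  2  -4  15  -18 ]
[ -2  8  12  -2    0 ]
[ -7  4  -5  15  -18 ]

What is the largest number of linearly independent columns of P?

3

Row reduce to echelon form.
R2 ← R2 − (2/5)·R1: [0, 36/5, 68/5, -8, 36/5]
R3 ← R3 − (7/5)·R1: [0, 6/5, 3/5, -6, 36/5]
R3 ← R3 − (1/6)·R2: [0, 0, -5/3, -14/3, 6]
Echelon form has 3 nonzero rows, so rank(P) = 3.
The rank gives the maximum number of linearly independent columns: 3.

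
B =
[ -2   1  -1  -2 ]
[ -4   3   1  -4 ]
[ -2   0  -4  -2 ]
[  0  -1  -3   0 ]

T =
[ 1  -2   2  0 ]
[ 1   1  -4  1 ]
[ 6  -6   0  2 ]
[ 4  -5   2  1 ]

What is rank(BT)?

2

First compute BT:
[[-15,  21, -12,  -3],
 [-11,  25, -28,   1],
 [-34,  38,  -8, -10],
 [-19,  17,   4,  -7]]
Now row reduce the product.
R2 ← R2 − (11/15)·R1: [0, 48/5, -96/5, 16/5]
R3 ← R3 − (34/15)·R1: [0, -48/5, 96/5, -16/5]
R4 ← R4 − (19/15)·R1: [0, -48/5, 96/5, -16/5]
R3 ← R3 + R2: [0, 0, 0, 0]
R4 ← R4 + R2: [0, 0, 0, 0]
2 nonzero rows, so rank(BT) = 2.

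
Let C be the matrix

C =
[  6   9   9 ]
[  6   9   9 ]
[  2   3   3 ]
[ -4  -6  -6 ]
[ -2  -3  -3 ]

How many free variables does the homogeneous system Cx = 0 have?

Row reduce to echelon form.
R2 ← R2 − R1: [0, 0, 0]
R3 ← R3 − (1/3)·R1: [0, 0, 0]
R4 ← R4 + (2/3)·R1: [0, 0, 0]
R5 ← R5 + (1/3)·R1: [0, 0, 0]
1 nonzero row, so rank(C) = 1.
C has 3 columns; by rank–nullity, nullity = 3 − 1 = 2.

2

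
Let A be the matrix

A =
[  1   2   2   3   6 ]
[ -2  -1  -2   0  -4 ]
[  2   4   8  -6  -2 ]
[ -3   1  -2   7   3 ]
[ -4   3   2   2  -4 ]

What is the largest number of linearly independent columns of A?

Row reduce to echelon form.
R2 ← R2 + (2)·R1: [0, 3, 2, 6, 8]
R3 ← R3 − (2)·R1: [0, 0, 4, -12, -14]
R4 ← R4 + (3)·R1: [0, 7, 4, 16, 21]
R5 ← R5 + (4)·R1: [0, 11, 10, 14, 20]
R4 ← R4 − (7/3)·R2: [0, 0, -2/3, 2, 7/3]
R5 ← R5 − (11/3)·R2: [0, 0, 8/3, -8, -28/3]
R4 ← R4 + (1/6)·R3: [0, 0, 0, 0, 0]
R5 ← R5 − (2/3)·R3: [0, 0, 0, 0, 0]
Echelon form has 3 nonzero rows, so rank(A) = 3.
The rank gives the maximum number of linearly independent columns: 3.

3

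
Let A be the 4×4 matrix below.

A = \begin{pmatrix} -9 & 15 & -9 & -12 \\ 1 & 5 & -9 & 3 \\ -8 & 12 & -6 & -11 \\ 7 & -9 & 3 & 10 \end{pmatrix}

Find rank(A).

Row reduce to echelon form.
R2 ← R2 + (1/9)·R1: [0, 20/3, -10, 5/3]
R3 ← R3 − (8/9)·R1: [0, -4/3, 2, -1/3]
R4 ← R4 + (7/9)·R1: [0, 8/3, -4, 2/3]
R3 ← R3 + (1/5)·R2: [0, 0, 0, 0]
R4 ← R4 − (2/5)·R2: [0, 0, 0, 0]
Echelon form has 2 nonzero rows, so rank(A) = 2.

2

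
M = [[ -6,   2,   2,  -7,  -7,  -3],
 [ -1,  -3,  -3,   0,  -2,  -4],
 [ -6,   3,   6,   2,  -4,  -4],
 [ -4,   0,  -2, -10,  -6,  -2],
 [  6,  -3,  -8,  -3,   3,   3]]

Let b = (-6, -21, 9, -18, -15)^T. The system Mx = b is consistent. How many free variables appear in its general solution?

1

Row reduce the augmented matrix [M | b].
R2 ← R2 − (1/6)·R1: [0, -10/3, -10/3, 7/6, -5/6, -7/2, -20]
R3 ← R3 − R1: [0, 1, 4, 9, 3, -1, 15]
R4 ← R4 − (2/3)·R1: [0, -4/3, -10/3, -16/3, -4/3, 0, -14]
R5 ← R5 + R1: [0, -1, -6, -10, -4, 0, -21]
R3 ← R3 + (3/10)·R2: [0, 0, 3, 187/20, 11/4, -41/20, 9]
R4 ← R4 − (2/5)·R2: [0, 0, -2, -29/5, -1, 7/5, -6]
R5 ← R5 − (3/10)·R2: [0, 0, -5, -207/20, -15/4, 21/20, -15]
R4 ← R4 + (2/3)·R3: [0, 0, 0, 13/30, 5/6, 1/30, 0]
R5 ← R5 + (5/3)·R3: [0, 0, 0, 157/30, 5/6, -71/30, 0]
R5 ← R5 − (157/13)·R4: [0, 0, 0, 0, -120/13, -36/13, 0]
The echelon form has 5 nonzero rows, and every pivot lies in the first 6 columns, so rank(M) = rank([M|b]) = 5.
The system is consistent.
Free variables = (unknowns) − (rank) = 6 − 5 = 1.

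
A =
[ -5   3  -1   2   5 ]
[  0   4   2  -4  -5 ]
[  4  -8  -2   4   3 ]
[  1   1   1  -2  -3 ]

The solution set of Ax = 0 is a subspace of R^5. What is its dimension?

3

Row reduce to echelon form.
R3 ← R3 + (4/5)·R1: [0, -28/5, -14/5, 28/5, 7]
R4 ← R4 + (1/5)·R1: [0, 8/5, 4/5, -8/5, -2]
R3 ← R3 + (7/5)·R2: [0, 0, 0, 0, 0]
R4 ← R4 − (2/5)·R2: [0, 0, 0, 0, 0]
2 nonzero rows, so rank(A) = 2.
A has 5 columns; by rank–nullity, nullity = 5 − 2 = 3.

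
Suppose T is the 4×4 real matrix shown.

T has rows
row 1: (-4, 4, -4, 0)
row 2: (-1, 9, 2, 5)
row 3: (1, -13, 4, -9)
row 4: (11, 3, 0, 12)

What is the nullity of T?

1

Row reduce to echelon form.
R2 ← R2 − (1/4)·R1: [0, 8, 3, 5]
R3 ← R3 + (1/4)·R1: [0, -12, 3, -9]
R4 ← R4 + (11/4)·R1: [0, 14, -11, 12]
R3 ← R3 + (3/2)·R2: [0, 0, 15/2, -3/2]
R4 ← R4 − (7/4)·R2: [0, 0, -65/4, 13/4]
R4 ← R4 + (13/6)·R3: [0, 0, 0, 0]
3 nonzero rows, so rank(T) = 3.
T has 4 columns; by rank–nullity, nullity = 4 − 3 = 1.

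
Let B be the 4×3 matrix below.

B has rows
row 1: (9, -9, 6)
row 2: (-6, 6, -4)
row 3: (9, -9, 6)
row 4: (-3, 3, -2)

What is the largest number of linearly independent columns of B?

Row reduce to echelon form.
R2 ← R2 + (2/3)·R1: [0, 0, 0]
R3 ← R3 − R1: [0, 0, 0]
R4 ← R4 + (1/3)·R1: [0, 0, 0]
Echelon form has 1 nonzero row, so rank(B) = 1.
The rank gives the maximum number of linearly independent columns: 1.

1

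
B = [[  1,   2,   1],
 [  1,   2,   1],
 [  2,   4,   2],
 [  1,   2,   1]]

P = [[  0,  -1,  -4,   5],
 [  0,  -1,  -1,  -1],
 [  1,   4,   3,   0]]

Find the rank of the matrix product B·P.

First compute BP:
[[  1,   1,  -3,   3],
 [  1,   1,  -3,   3],
 [  2,   2,  -6,   6],
 [  1,   1,  -3,   3]]
Now row reduce the product.
R2 ← R2 − R1: [0, 0, 0, 0]
R3 ← R3 − (2)·R1: [0, 0, 0, 0]
R4 ← R4 − R1: [0, 0, 0, 0]
1 nonzero row, so rank(BP) = 1.

1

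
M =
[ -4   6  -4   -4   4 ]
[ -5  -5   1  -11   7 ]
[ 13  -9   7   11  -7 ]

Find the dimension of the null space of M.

Row reduce to echelon form.
R2 ← R2 − (5/4)·R1: [0, -25/2, 6, -6, 2]
R3 ← R3 + (13/4)·R1: [0, 21/2, -6, -2, 6]
R3 ← R3 + (21/25)·R2: [0, 0, -24/25, -176/25, 192/25]
3 nonzero rows, so rank(M) = 3.
M has 5 columns; by rank–nullity, nullity = 5 − 3 = 2.

2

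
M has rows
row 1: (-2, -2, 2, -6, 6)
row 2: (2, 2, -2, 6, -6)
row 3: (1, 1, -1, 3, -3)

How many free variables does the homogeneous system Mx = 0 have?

Row reduce to echelon form.
R2 ← R2 + R1: [0, 0, 0, 0, 0]
R3 ← R3 + (1/2)·R1: [0, 0, 0, 0, 0]
1 nonzero row, so rank(M) = 1.
M has 5 columns; by rank–nullity, nullity = 5 − 1 = 4.

4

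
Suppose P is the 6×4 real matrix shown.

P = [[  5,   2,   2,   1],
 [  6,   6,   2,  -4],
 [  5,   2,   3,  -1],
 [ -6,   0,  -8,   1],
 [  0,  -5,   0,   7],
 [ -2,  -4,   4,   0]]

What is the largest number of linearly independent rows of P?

4

Row reduce to echelon form.
R2 ← R2 − (6/5)·R1: [0, 18/5, -2/5, -26/5]
R3 ← R3 − R1: [0, 0, 1, -2]
R4 ← R4 + (6/5)·R1: [0, 12/5, -28/5, 11/5]
R6 ← R6 + (2/5)·R1: [0, -16/5, 24/5, 2/5]
R4 ← R4 − (2/3)·R2: [0, 0, -16/3, 17/3]
R5 ← R5 + (25/18)·R2: [0, 0, -5/9, -2/9]
R6 ← R6 + (8/9)·R2: [0, 0, 40/9, -38/9]
R4 ← R4 + (16/3)·R3: [0, 0, 0, -5]
R5 ← R5 + (5/9)·R3: [0, 0, 0, -4/3]
R6 ← R6 − (40/9)·R3: [0, 0, 0, 14/3]
R5 ← R5 − (4/15)·R4: [0, 0, 0, 0]
R6 ← R6 + (14/15)·R4: [0, 0, 0, 0]
Echelon form has 4 nonzero rows, so rank(P) = 4.
The rank gives the maximum number of linearly independent rows: 4.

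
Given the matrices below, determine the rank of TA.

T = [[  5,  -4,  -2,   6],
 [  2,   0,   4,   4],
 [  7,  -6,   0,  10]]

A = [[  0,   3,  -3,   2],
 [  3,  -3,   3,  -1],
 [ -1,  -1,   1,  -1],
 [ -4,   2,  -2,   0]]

First compute TA:
[[-34,  41, -41,  16],
 [-20,  10, -10,   0],
 [-58,  59, -59,  20]]
Now row reduce the product.
R2 ← R2 − (10/17)·R1: [0, -240/17, 240/17, -160/17]
R3 ← R3 − (29/17)·R1: [0, -186/17, 186/17, -124/17]
R3 ← R3 − (31/40)·R2: [0, 0, 0, 0]
2 nonzero rows, so rank(TA) = 2.

2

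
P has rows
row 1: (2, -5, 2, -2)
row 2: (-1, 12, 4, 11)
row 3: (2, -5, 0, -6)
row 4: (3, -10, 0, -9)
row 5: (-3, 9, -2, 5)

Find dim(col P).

3

Row reduce to echelon form.
R2 ← R2 + (1/2)·R1: [0, 19/2, 5, 10]
R3 ← R3 − R1: [0, 0, -2, -4]
R4 ← R4 − (3/2)·R1: [0, -5/2, -3, -6]
R5 ← R5 + (3/2)·R1: [0, 3/2, 1, 2]
R4 ← R4 + (5/19)·R2: [0, 0, -32/19, -64/19]
R5 ← R5 − (3/19)·R2: [0, 0, 4/19, 8/19]
R4 ← R4 − (16/19)·R3: [0, 0, 0, 0]
R5 ← R5 + (2/19)·R3: [0, 0, 0, 0]
Echelon form has 3 nonzero rows, so rank(P) = 3.
The column space has dimension equal to the rank: 3.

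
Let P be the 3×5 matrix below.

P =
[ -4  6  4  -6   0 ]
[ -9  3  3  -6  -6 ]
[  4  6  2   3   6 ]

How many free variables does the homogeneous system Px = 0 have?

2

Row reduce to echelon form.
R2 ← R2 − (9/4)·R1: [0, -21/2, -6, 15/2, -6]
R3 ← R3 + R1: [0, 12, 6, -3, 6]
R3 ← R3 + (8/7)·R2: [0, 0, -6/7, 39/7, -6/7]
3 nonzero rows, so rank(P) = 3.
P has 5 columns; by rank–nullity, nullity = 5 − 3 = 2.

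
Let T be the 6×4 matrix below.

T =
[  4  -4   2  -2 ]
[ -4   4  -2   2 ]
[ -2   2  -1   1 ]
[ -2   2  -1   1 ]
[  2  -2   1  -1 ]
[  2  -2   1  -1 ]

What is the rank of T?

1

Row reduce to echelon form.
R2 ← R2 + R1: [0, 0, 0, 0]
R3 ← R3 + (1/2)·R1: [0, 0, 0, 0]
R4 ← R4 + (1/2)·R1: [0, 0, 0, 0]
R5 ← R5 − (1/2)·R1: [0, 0, 0, 0]
R6 ← R6 − (1/2)·R1: [0, 0, 0, 0]
Echelon form has 1 nonzero row, so rank(T) = 1.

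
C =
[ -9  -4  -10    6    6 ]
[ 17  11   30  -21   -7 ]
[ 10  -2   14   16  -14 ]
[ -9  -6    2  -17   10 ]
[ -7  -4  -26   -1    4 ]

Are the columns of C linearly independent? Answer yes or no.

Row reduce C to echelon form.
R2 ← R2 + (17/9)·R1: [0, 31/9, 100/9, -29/3, 13/3]
R3 ← R3 + (10/9)·R1: [0, -58/9, 26/9, 68/3, -22/3]
R4 ← R4 − R1: [0, -2, 12, -23, 4]
R5 ← R5 − (7/9)·R1: [0, -8/9, -164/9, -17/3, -2/3]
R3 ← R3 + (58/31)·R2: [0, 0, 734/31, 142/31, 24/31]
R4 ← R4 + (18/31)·R2: [0, 0, 572/31, -887/31, 202/31]
R5 ← R5 + (8/31)·R2: [0, 0, -476/31, -253/31, 14/31]
R4 ← R4 − (286/367)·R3: [0, 0, 0, -11811/367, 2170/367]
R5 ← R5 + (238/367)·R3: [0, 0, 0, -1905/367, 350/367]
R5 ← R5 − (5/31)·R4: [0, 0, 0, 0, 0]
4 pivots among 5 columns.
Only 4 < 5 pivot columns, so the columns are linearly dependent.

no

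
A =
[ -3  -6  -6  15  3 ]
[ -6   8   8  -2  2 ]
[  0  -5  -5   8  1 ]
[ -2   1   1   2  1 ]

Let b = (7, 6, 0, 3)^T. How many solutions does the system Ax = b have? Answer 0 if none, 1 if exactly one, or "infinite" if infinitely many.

Row reduce the augmented matrix [A | b].
R2 ← R2 − (2)·R1: [0, 20, 20, -32, -4, -8]
R4 ← R4 − (2/3)·R1: [0, 5, 5, -8, -1, -5/3]
R3 ← R3 + (1/4)·R2: [0, 0, 0, 0, 0, -2]
R4 ← R4 − (1/4)·R2: [0, 0, 0, 0, 0, 1/3]
R4 ← R4 + (1/6)·R3: [0, 0, 0, 0, 0, 0]
The echelon form has 3 nonzero rows; the last pivot sits in the augmented column, so rank(A) = 2 but rank([A|b]) = 3.
Since the ranks differ, the system is inconsistent.
It has no solutions.

0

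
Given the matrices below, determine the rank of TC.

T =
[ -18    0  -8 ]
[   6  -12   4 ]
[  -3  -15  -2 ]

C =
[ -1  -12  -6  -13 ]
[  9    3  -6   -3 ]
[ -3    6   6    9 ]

2

First compute TC:
[[ 42, 168,  60, 162],
 [-126, -84,  60,  -6],
 [-126, -21,  96,  66]]
Now row reduce the product.
R2 ← R2 + (3)·R1: [0, 420, 240, 480]
R3 ← R3 + (3)·R1: [0, 483, 276, 552]
R3 ← R3 − (23/20)·R2: [0, 0, 0, 0]
2 nonzero rows, so rank(TC) = 2.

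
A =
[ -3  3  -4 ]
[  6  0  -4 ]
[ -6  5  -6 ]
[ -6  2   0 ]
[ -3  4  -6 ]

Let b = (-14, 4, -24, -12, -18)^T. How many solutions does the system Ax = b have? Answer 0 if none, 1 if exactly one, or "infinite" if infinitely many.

infinite

Row reduce the augmented matrix [A | b].
R2 ← R2 + (2)·R1: [0, 6, -12, -24]
R3 ← R3 − (2)·R1: [0, -1, 2, 4]
R4 ← R4 − (2)·R1: [0, -4, 8, 16]
R5 ← R5 − R1: [0, 1, -2, -4]
R3 ← R3 + (1/6)·R2: [0, 0, 0, 0]
R4 ← R4 + (2/3)·R2: [0, 0, 0, 0]
R5 ← R5 − (1/6)·R2: [0, 0, 0, 0]
The echelon form has 2 nonzero rows, and every pivot lies in the first 3 columns, so rank(A) = rank([A|b]) = 2.
The system is consistent.
rank = 2 < 3 unknowns, so there are infinitely many solutions.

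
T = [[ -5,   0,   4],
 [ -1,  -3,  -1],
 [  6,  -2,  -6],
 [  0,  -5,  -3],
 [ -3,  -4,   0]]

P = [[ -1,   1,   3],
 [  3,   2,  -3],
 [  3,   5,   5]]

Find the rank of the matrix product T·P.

First compute TP:
[[ 17,  15,   5],
 [-11, -12,   1],
 [-30, -28,  -6],
 [-24, -25,   0],
 [ -9, -11,   3]]
Now row reduce the product.
R2 ← R2 + (11/17)·R1: [0, -39/17, 72/17]
R3 ← R3 + (30/17)·R1: [0, -26/17, 48/17]
R4 ← R4 + (24/17)·R1: [0, -65/17, 120/17]
R5 ← R5 + (9/17)·R1: [0, -52/17, 96/17]
R3 ← R3 − (2/3)·R2: [0, 0, 0]
R4 ← R4 − (5/3)·R2: [0, 0, 0]
R5 ← R5 − (4/3)·R2: [0, 0, 0]
2 nonzero rows, so rank(TP) = 2.

2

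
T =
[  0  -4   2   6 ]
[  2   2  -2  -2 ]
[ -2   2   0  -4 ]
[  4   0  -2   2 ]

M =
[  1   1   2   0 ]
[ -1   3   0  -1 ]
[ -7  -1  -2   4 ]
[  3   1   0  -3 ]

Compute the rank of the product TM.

First compute TM:
[[  8,  -8,  -4,  -6],
 [  8,   8,   8,  -4],
 [-16,   0,  -4,  10],
 [ 24,   8,  12, -14]]
Now row reduce the product.
R2 ← R2 − R1: [0, 16, 12, 2]
R3 ← R3 + (2)·R1: [0, -16, -12, -2]
R4 ← R4 − (3)·R1: [0, 32, 24, 4]
R3 ← R3 + R2: [0, 0, 0, 0]
R4 ← R4 − (2)·R2: [0, 0, 0, 0]
2 nonzero rows, so rank(TM) = 2.

2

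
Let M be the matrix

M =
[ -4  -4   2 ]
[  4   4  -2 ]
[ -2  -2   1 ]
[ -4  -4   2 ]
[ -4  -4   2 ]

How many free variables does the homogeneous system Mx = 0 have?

2

Row reduce to echelon form.
R2 ← R2 + R1: [0, 0, 0]
R3 ← R3 − (1/2)·R1: [0, 0, 0]
R4 ← R4 − R1: [0, 0, 0]
R5 ← R5 − R1: [0, 0, 0]
1 nonzero row, so rank(M) = 1.
M has 3 columns; by rank–nullity, nullity = 3 − 1 = 2.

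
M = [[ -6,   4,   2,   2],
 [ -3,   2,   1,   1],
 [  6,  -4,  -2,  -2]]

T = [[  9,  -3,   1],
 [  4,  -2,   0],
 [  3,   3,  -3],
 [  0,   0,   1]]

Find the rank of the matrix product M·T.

First compute MT:
[[-32,  16, -10],
 [-16,   8,  -5],
 [ 32, -16,  10]]
Now row reduce the product.
R2 ← R2 − (1/2)·R1: [0, 0, 0]
R3 ← R3 + R1: [0, 0, 0]
1 nonzero row, so rank(MT) = 1.

1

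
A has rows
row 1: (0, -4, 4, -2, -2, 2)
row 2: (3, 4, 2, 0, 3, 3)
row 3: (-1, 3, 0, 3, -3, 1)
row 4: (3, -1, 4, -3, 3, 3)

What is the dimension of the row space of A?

3

Row reduce to echelon form.
Swap R1 ↔ R2
R3 ← R3 + (1/3)·R1: [0, 13/3, 2/3, 3, -2, 2]
R4 ← R4 − R1: [0, -5, 2, -3, 0, 0]
R3 ← R3 + (13/12)·R2: [0, 0, 5, 5/6, -25/6, 25/6]
R4 ← R4 − (5/4)·R2: [0, 0, -3, -1/2, 5/2, -5/2]
R4 ← R4 + (3/5)·R3: [0, 0, 0, 0, 0, 0]
Echelon form has 3 nonzero rows, so rank(A) = 3.
The row space has dimension equal to the rank: 3.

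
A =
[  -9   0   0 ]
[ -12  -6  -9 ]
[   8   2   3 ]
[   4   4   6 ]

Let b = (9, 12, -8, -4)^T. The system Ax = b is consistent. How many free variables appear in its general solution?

1

Row reduce the augmented matrix [A | b].
R2 ← R2 − (4/3)·R1: [0, -6, -9, 0]
R3 ← R3 + (8/9)·R1: [0, 2, 3, 0]
R4 ← R4 + (4/9)·R1: [0, 4, 6, 0]
R3 ← R3 + (1/3)·R2: [0, 0, 0, 0]
R4 ← R4 + (2/3)·R2: [0, 0, 0, 0]
The echelon form has 2 nonzero rows, and every pivot lies in the first 3 columns, so rank(A) = rank([A|b]) = 2.
The system is consistent.
Free variables = (unknowns) − (rank) = 3 − 2 = 1.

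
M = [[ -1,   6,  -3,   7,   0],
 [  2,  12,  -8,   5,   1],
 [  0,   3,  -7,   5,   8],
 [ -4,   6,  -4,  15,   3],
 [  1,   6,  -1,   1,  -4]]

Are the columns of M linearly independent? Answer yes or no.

Row reduce M to echelon form.
R2 ← R2 + (2)·R1: [0, 24, -14, 19, 1]
R4 ← R4 − (4)·R1: [0, -18, 8, -13, 3]
R5 ← R5 + R1: [0, 12, -4, 8, -4]
R3 ← R3 − (1/8)·R2: [0, 0, -21/4, 21/8, 63/8]
R4 ← R4 + (3/4)·R2: [0, 0, -5/2, 5/4, 15/4]
R5 ← R5 − (1/2)·R2: [0, 0, 3, -3/2, -9/2]
R4 ← R4 − (10/21)·R3: [0, 0, 0, 0, 0]
R5 ← R5 + (4/7)·R3: [0, 0, 0, 0, 0]
3 pivots among 5 columns.
Only 3 < 5 pivot columns, so the columns are linearly dependent.

no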